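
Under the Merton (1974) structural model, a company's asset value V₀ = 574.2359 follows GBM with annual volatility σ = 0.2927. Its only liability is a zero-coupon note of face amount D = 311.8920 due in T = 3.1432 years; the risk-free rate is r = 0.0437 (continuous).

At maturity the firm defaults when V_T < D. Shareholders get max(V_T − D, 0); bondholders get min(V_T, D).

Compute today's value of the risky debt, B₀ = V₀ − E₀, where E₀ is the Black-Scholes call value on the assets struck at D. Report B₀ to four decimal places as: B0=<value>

d₁ = [ln(V₀/D) + (r + σ²/2)T] / (σ√T)
   = [ln(574.2359/311.8920) + (0.0437 + 0.5·0.2927²)·3.1432] / (0.2927·√3.1432)
   = [0.610383 + 0.272002] / 0.518930 = 1.700394
d₂ = d₁ − σ√T = 1.700394 − 0.518930 = 1.181464
N(d₁) = 0.955472,  N(d₂) = 0.881291,  e^(−rT) = 0.871658
E₀ = V₀·N(d₁) − D·e^(−rT)·N(d₂)
   = 574.2359·0.955472 − 311.8920·0.871658·0.881291 = 309.075517
B₀ = V₀ − E₀ = 574.2359 − 309.075517 = 265.160383

B0=265.1604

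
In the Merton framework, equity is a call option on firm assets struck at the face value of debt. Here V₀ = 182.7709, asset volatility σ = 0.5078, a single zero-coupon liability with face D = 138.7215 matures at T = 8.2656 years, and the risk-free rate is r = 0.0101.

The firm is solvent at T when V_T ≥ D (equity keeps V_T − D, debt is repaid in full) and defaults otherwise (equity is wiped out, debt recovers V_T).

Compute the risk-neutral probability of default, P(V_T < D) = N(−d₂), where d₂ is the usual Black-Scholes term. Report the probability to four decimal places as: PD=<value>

PD=0.6858

d₁ = [ln(V₀/D) + (r + σ²/2)T] / (σ√T)
   = [ln(182.7709/138.7215) + (0.0101 + 0.5·0.5078²)·8.2656] / (0.5078·√8.2656)
   = [0.275765 + 1.149170] / 1.459923 = 0.976034
d₂ = d₁ − σ√T = 0.976034 − 1.459923 = -0.483888
risk-neutral PD = N(−d₂) = N(0.483888) = 0.685767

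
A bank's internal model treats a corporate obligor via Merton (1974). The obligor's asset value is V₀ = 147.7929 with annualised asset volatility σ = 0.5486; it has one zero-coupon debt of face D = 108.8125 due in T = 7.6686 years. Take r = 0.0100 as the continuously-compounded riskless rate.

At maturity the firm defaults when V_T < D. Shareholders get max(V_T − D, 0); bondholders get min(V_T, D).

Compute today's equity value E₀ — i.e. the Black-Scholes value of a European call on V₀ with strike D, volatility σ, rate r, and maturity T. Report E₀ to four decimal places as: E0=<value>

d₁ = [ln(V₀/D) + (r + σ²/2)T] / (σ√T)
   = [ln(147.7929/108.8125) + (0.0100 + 0.5·0.5486²)·7.6686] / (0.5486·√7.6686)
   = [0.306186 + 1.230664] / 1.519196 = 1.011621
d₂ = d₁ − σ√T = 1.011621 − 1.519196 = -0.507575
N(d₁) = 0.844140,  N(d₂) = 0.305876,  e^(−rT) = 0.926181
E₀ = V₀·N(d₁) − D·e^(−rT)·N(d₂)
   = 147.7929·0.844140 − 108.8125·0.926181·0.305876 = 93.931791

E0=93.9318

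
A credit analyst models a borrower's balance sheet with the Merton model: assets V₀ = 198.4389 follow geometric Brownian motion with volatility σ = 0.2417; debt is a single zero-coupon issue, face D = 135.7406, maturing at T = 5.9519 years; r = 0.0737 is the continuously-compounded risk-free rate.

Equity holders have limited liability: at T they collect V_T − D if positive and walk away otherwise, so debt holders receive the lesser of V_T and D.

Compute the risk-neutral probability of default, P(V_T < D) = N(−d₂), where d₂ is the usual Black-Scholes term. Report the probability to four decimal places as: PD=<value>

PD=0.1372

d₁ = [ln(V₀/D) + (r + σ²/2)T] / (σ√T)
   = [ln(198.4389/135.7406) + (0.0737 + 0.5·0.2417²)·5.9519] / (0.2417·√5.9519)
   = [0.379736 + 0.612507] / 0.589664 = 1.682725
d₂ = d₁ − σ√T = 1.682725 − 0.589664 = 1.093062
risk-neutral PD = N(−d₂) = N(-1.093062) = 0.137183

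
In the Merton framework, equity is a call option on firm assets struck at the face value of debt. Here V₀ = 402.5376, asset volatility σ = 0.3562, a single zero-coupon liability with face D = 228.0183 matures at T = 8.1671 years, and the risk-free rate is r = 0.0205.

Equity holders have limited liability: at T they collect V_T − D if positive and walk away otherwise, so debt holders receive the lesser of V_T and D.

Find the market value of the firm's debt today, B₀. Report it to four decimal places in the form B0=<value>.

B0=156.6442

d₁ = [ln(V₀/D) + (r + σ²/2)T] / (σ√T)
   = [ln(402.5376/228.0183) + (0.0205 + 0.5·0.3562²)·8.1671] / (0.3562·√8.1671)
   = [0.568363 + 0.685540] / 1.017953 = 1.231788
d₂ = d₁ − σ√T = 1.231788 − 1.017953 = 0.213835
N(d₁) = 0.890986,  N(d₂) = 0.584662,  e^(−rT) = 0.845840
E₀ = V₀·N(d₁) − D·e^(−rT)·N(d₂)
   = 402.5376·0.890986 − 228.0183·0.845840·0.584662 = 245.893354
B₀ = V₀ − E₀ = 402.5376 − 245.893354 = 156.644246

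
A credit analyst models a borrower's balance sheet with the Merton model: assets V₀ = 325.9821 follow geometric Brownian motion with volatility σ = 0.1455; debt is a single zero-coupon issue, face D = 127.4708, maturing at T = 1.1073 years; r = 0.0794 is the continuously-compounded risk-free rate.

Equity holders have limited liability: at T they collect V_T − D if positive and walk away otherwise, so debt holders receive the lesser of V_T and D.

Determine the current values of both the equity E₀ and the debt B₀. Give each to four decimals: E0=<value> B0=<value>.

d₁ = [ln(V₀/D) + (r + σ²/2)T] / (σ√T)
   = [ln(325.9821/127.4708) + (0.0794 + 0.5·0.1455²)·1.1073] / (0.1455·√1.1073)
   = [0.938955 + 0.099641] / 0.153107 = 6.783454
d₂ = d₁ − σ√T = 6.783454 − 0.153107 = 6.630347
N(d₁) = 1.000000,  N(d₂) = 1.000000,  e^(−rT) = 0.915834
E₀ = V₀·N(d₁) − D·e^(−rT)·N(d₂)
   = 325.9821·1.000000 − 127.4708·0.915834·1.000000 = 209.239945
B₀ = V₀ − E₀ = 325.9821 − 209.239945 = 116.742155

E0=209.2399 B0=116.7422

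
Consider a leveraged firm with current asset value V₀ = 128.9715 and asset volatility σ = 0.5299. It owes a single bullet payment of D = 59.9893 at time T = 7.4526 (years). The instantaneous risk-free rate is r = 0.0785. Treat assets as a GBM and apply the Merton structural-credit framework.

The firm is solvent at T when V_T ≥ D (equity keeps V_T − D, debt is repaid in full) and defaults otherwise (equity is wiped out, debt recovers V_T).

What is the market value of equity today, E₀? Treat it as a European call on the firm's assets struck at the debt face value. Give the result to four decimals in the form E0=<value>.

d₁ = [ln(V₀/D) + (r + σ²/2)T] / (σ√T)
   = [ln(128.9715/59.9893) + (0.0785 + 0.5·0.5299²)·7.4526] / (0.5299·√7.4526)
   = [0.765425 + 1.631352] / 1.446598 = 1.656837
d₂ = d₁ − σ√T = 1.656837 − 1.446598 = 0.210239
N(d₁) = 0.951224,  N(d₂) = 0.583260,  e^(−rT) = 0.557090
E₀ = V₀·N(d₁) − D·e^(−rT)·N(d₂)
   = 128.9715·0.951224 − 59.9893·0.557090·0.583260 = 103.188566

E0=103.1886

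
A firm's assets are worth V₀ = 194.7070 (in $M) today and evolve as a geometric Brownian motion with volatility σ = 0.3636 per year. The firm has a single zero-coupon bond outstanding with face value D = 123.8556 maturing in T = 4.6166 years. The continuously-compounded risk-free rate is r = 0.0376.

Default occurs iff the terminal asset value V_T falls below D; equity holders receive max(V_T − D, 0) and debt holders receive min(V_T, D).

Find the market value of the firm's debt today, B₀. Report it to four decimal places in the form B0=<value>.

d₁ = [ln(V₀/D) + (r + σ²/2)T] / (σ√T)
   = [ln(194.7070/123.8556) + (0.0376 + 0.5·0.3636²)·4.6166] / (0.3636·√4.6166)
   = [0.452379 + 0.478753] / 0.781241 = 1.191863
d₂ = d₁ − σ√T = 1.191863 − 0.781241 = 0.410622
N(d₁) = 0.883343,  N(d₂) = 0.659325,  e^(−rT) = 0.840646
E₀ = V₀·N(d₁) − D·e^(−rT)·N(d₂)
   = 194.7070·0.883343 − 123.8556·0.840646·0.659325 = 103.344851
B₀ = V₀ − E₀ = 194.7070 − 103.344851 = 91.362149

B0=91.3621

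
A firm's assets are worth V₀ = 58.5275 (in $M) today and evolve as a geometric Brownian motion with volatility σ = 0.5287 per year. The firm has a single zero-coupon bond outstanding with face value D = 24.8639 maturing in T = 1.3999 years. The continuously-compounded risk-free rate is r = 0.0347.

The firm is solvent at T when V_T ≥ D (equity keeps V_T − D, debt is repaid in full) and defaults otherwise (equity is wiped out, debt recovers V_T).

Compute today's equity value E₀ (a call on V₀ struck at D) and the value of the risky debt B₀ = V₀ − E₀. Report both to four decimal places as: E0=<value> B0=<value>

d₁ = [ln(V₀/D) + (r + σ²/2)T] / (σ√T)
   = [ln(58.5275/24.8639) + (0.0347 + 0.5·0.5287²)·1.3999] / (0.5287·√1.3999)
   = [0.856080 + 0.244229] / 0.625544 = 1.758963
d₂ = d₁ − σ√T = 1.758963 − 0.625544 = 1.133420
N(d₁) = 0.960708,  N(d₂) = 0.871481,  e^(−rT) = 0.952584
E₀ = V₀·N(d₁) − D·e^(−rT)·N(d₂)
   = 58.5275·0.960708 − 24.8639·0.952584·0.871481 = 35.586851
B₀ = V₀ − E₀ = 58.5275 − 35.586851 = 22.940649

E0=35.5869 B0=22.9406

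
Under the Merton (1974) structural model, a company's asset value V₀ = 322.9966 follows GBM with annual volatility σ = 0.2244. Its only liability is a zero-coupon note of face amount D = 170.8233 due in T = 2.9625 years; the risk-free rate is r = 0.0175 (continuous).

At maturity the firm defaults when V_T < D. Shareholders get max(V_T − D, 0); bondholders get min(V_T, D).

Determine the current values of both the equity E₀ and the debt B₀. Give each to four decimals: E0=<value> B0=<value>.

d₁ = [ln(V₀/D) + (r + σ²/2)T] / (σ√T)
   = [ln(322.9966/170.8233) + (0.0175 + 0.5·0.2244²)·2.9625] / (0.2244·√2.9625)
   = [0.637012 + 0.126433] / 0.386235 = 1.976631
d₂ = d₁ − σ√T = 1.976631 − 0.386235 = 1.590396
N(d₁) = 0.975958,  N(d₂) = 0.944127,  e^(−rT) = 0.949477
E₀ = V₀·N(d₁) − D·e^(−rT)·N(d₂)
   = 322.9966·0.975958 − 170.8233·0.949477·0.944127 = 162.100561
B₀ = V₀ − E₀ = 322.9966 − 162.100561 = 160.896039

E0=162.1006 B0=160.8960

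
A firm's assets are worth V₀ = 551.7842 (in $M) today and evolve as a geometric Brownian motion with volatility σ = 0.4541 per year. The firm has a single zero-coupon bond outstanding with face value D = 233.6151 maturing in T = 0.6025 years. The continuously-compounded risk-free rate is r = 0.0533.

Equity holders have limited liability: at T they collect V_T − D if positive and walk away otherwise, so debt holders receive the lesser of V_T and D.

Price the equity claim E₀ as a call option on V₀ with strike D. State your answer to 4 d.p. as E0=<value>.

d₁ = [ln(V₀/D) + (r + σ²/2)T] / (σ√T)
   = [ln(551.7842/233.6151) + (0.0533 + 0.5·0.4541²)·0.6025] / (0.4541·√0.6025)
   = [0.859482 + 0.094233] / 0.352476 = 2.705756
d₂ = d₁ − σ√T = 2.705756 − 0.352476 = 2.353280
N(d₁) = 0.996593,  N(d₂) = 0.990696,  e^(−rT) = 0.968397
E₀ = V₀·N(d₁) − D·e^(−rT)·N(d₂)
   = 551.7842·0.996593 − 233.6151·0.968397·0.990696 = 325.776816

E0=325.7768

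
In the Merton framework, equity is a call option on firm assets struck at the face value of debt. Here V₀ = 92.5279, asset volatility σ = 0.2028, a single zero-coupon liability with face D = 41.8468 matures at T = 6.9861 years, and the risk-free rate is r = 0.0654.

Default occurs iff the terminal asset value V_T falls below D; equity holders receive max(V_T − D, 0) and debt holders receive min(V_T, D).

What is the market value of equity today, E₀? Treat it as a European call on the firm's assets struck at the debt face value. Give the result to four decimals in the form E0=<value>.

d₁ = [ln(V₀/D) + (r + σ²/2)T] / (σ√T)
   = [ln(92.5279/41.8468) + (0.0654 + 0.5·0.2028²)·6.9861] / (0.2028·√6.9861)
   = [0.793495 + 0.600553] / 0.536025 = 2.600712
d₂ = d₁ − σ√T = 2.600712 − 0.536025 = 2.064686
N(d₁) = 0.995348,  N(d₂) = 0.980524,  e^(−rT) = 0.633249
E₀ = V₀·N(d₁) − D·e^(−rT)·N(d₂)
   = 92.5279·0.995348 − 41.8468·0.633249·0.980524 = 66.114155

E0=66.1142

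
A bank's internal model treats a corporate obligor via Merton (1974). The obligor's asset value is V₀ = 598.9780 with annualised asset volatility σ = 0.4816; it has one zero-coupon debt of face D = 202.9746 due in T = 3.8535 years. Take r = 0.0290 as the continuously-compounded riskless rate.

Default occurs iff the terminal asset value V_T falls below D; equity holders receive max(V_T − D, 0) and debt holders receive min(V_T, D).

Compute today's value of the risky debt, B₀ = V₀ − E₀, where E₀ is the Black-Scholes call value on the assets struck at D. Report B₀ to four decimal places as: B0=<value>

B0=167.2898

d₁ = [ln(V₀/D) + (r + σ²/2)T] / (σ√T)
   = [ln(598.9780/202.9746) + (0.0290 + 0.5·0.4816²)·3.8535] / (0.4816·√3.8535)
   = [1.082144 + 0.558639] / 0.945397 = 1.735550
d₂ = d₁ − σ√T = 1.735550 − 0.945397 = 0.790153
N(d₁) = 0.958678,  N(d₂) = 0.785281,  e^(−rT) = 0.894266
E₀ = V₀·N(d₁) − D·e^(−rT)·N(d₂)
   = 598.9780·0.958678 − 202.9746·0.894266·0.785281 = 431.688227
B₀ = V₀ − E₀ = 598.9780 − 431.688227 = 167.289773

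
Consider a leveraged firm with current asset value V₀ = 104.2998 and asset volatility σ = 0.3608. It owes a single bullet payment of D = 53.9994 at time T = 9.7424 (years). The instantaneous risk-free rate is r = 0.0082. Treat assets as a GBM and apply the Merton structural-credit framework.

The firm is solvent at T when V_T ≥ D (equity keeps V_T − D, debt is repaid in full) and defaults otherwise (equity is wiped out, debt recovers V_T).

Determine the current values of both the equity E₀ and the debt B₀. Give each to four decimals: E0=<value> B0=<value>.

d₁ = [ln(V₀/D) + (r + σ²/2)T] / (σ√T)
   = [ln(104.2998/53.9994) + (0.0082 + 0.5·0.3608²)·9.7424] / (0.3608·√9.7424)
   = [0.658297 + 0.714004] / 1.126158 = 1.218568
d₂ = d₁ − σ√T = 1.218568 − 1.126158 = 0.092409
N(d₁) = 0.888496,  N(d₂) = 0.536814,  e^(−rT) = 0.923220
E₀ = V₀·N(d₁) − D·e^(−rT)·N(d₂)
   = 104.2998·0.888496 − 53.9994·0.923220·0.536814 = 65.907997
B₀ = V₀ − E₀ = 104.2998 − 65.907997 = 38.391803

E0=65.9080 B0=38.3918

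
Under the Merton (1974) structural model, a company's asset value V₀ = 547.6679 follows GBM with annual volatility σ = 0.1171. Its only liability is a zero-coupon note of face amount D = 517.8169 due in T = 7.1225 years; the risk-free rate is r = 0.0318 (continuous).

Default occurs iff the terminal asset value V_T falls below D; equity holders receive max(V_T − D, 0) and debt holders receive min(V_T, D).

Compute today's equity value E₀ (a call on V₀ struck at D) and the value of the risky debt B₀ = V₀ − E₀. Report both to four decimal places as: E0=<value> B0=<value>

d₁ = [ln(V₀/D) + (r + σ²/2)T] / (σ√T)
   = [ln(547.6679/517.8169) + (0.0318 + 0.5·0.1171²)·7.1225] / (0.1171·√7.1225)
   = [0.056047 + 0.275329] / 0.312517 = 1.060347
d₂ = d₁ − σ√T = 1.060347 − 0.312517 = 0.747831
N(d₁) = 0.855507,  N(d₂) = 0.772719,  e^(−rT) = 0.797323
E₀ = V₀·N(d₁) − D·e^(−rT)·N(d₂)
   = 547.6679·0.855507 − 517.8169·0.797323·0.772719 = 149.503213
B₀ = V₀ − E₀ = 547.6679 − 149.503213 = 398.164687

E0=149.5032 B0=398.1647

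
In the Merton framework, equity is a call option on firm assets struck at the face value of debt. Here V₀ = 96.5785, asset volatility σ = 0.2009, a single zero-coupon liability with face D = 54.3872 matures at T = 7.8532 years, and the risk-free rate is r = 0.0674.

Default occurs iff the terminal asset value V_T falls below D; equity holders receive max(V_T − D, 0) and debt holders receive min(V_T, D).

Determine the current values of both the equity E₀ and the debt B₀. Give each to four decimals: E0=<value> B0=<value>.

E0=64.8304 B0=31.7481

d₁ = [ln(V₀/D) + (r + σ²/2)T] / (σ√T)
   = [ln(96.5785/54.3872) + (0.0674 + 0.5·0.2009²)·7.8532] / (0.2009·√7.8532)
   = [0.574227 + 0.687786] / 0.562993 = 2.241614
d₂ = d₁ − σ√T = 2.241614 − 0.562993 = 1.678621
N(d₁) = 0.987507,  N(d₂) = 0.953387,  e^(−rT) = 0.589014
E₀ = V₀·N(d₁) − D·e^(−rT)·N(d₂)
   = 96.5785·0.987507 − 54.3872·0.589014·0.953387 = 64.830357
B₀ = V₀ − E₀ = 96.5785 − 64.830357 = 31.748143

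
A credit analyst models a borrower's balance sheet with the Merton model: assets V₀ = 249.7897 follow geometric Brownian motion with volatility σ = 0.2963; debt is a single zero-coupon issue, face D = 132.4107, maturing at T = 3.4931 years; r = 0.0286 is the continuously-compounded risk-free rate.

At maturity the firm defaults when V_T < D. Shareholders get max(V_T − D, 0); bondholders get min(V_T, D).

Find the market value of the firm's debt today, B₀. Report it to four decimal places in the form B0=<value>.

d₁ = [ln(V₀/D) + (r + σ²/2)T] / (σ√T)
   = [ln(249.7897/132.4107) + (0.0286 + 0.5·0.2963²)·3.4931] / (0.2963·√3.4931)
   = [0.634711 + 0.253239] / 0.553780 = 1.603434
d₂ = d₁ − σ√T = 1.603434 − 0.553780 = 1.049654
N(d₁) = 0.945581,  N(d₂) = 0.853061,  e^(−rT) = 0.904925
E₀ = V₀·N(d₁) − D·e^(−rT)·N(d₂)
   = 249.7897·0.945581 − 132.4107·0.904925·0.853061 = 133.980915
B₀ = V₀ − E₀ = 249.7897 − 133.980915 = 115.808785

B0=115.8088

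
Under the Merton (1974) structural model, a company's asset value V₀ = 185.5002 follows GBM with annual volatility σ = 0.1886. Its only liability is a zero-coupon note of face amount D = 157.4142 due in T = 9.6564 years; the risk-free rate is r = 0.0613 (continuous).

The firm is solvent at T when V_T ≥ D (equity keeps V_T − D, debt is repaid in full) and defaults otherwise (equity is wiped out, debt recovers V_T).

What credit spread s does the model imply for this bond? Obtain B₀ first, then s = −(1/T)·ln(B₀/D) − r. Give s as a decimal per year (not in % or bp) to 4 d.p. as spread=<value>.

spread=0.0041

d₁ = [ln(V₀/D) + (r + σ²/2)T] / (σ√T)
   = [ln(185.5002/157.4142) + (0.0613 + 0.5·0.1886²)·9.6564] / (0.1886·√9.6564)
   = [0.164175 + 0.763676] / 0.586070 = 1.583176
d₂ = d₁ − σ√T = 1.583176 − 0.586070 = 0.997106
N(d₁) = 0.943309,  N(d₂) = 0.840644,  e^(−rT) = 0.553254
E₀ = V₀·N(d₁) − D·e^(−rT)·N(d₂)
   = 185.5002·0.943309 − 157.4142·0.553254·0.840644 = 101.772338
B₀ = V₀ − E₀ = 185.5002 − 101.772338 = 83.727862
spread = −(1/T)·ln(B₀/D) − r = −(1/9.6564)·ln(83.727862/157.4142) − 0.0613 = 0.00407724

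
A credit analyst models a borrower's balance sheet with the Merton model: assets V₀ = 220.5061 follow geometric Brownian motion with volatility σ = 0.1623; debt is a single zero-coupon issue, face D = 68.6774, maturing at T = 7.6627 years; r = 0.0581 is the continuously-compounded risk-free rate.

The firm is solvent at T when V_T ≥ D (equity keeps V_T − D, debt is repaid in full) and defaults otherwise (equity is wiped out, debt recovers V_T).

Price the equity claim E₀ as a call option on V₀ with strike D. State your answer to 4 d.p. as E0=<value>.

d₁ = [ln(V₀/D) + (r + σ²/2)T] / (σ√T)
   = [ln(220.5061/68.6774) + (0.0581 + 0.5·0.1623²)·7.6627] / (0.1623·√7.6627)
   = [1.166505 + 0.546126] / 0.449272 = 3.812012
d₂ = d₁ − σ√T = 3.812012 − 0.449272 = 3.362740
N(d₁) = 0.999931,  N(d₂) = 0.999614,  e^(−rT) = 0.640694
E₀ = V₀·N(d₁) − D·e^(−rT)·N(d₂)
   = 220.5061·0.999931 − 68.6774·0.640694·0.999614 = 176.506664

E0=176.5067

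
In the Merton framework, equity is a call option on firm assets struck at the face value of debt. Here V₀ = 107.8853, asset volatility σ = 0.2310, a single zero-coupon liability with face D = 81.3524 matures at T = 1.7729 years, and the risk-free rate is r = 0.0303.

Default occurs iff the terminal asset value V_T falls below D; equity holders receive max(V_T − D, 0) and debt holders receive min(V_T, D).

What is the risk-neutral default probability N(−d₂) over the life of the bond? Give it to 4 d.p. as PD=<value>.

PD=0.1740

d₁ = [ln(V₀/D) + (r + σ²/2)T] / (σ√T)
   = [ln(107.8853/81.3524) + (0.0303 + 0.5·0.2310²)·1.7729] / (0.2310·√1.7729)
   = [0.282278 + 0.101021] / 0.307577 = 1.246188
d₂ = d₁ − σ√T = 1.246188 − 0.307577 = 0.938611
risk-neutral PD = N(−d₂) = N(-0.938611) = 0.173965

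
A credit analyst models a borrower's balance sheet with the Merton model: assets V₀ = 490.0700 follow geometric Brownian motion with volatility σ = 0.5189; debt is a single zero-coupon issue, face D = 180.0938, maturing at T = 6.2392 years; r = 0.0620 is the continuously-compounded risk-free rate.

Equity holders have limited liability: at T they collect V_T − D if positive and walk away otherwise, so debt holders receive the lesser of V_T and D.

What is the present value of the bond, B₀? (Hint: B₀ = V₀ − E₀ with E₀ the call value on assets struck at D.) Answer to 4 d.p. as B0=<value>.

B0=102.1758

d₁ = [ln(V₀/D) + (r + σ²/2)T] / (σ√T)
   = [ln(490.0700/180.0938) + (0.0620 + 0.5·0.5189²)·6.2392] / (0.5189·√6.2392)
   = [1.001070 + 1.226805] / 1.296129 = 1.718869
d₂ = d₁ − σ√T = 1.718869 − 1.296129 = 0.422740
N(d₁) = 0.957181,  N(d₂) = 0.663758,  e^(−rT) = 0.679206
E₀ = V₀·N(d₁) − D·e^(−rT)·N(d₂)
   = 490.0700·0.957181 − 180.0938·0.679206·0.663758 = 387.894246
B₀ = V₀ − E₀ = 490.0700 − 387.894246 = 102.175754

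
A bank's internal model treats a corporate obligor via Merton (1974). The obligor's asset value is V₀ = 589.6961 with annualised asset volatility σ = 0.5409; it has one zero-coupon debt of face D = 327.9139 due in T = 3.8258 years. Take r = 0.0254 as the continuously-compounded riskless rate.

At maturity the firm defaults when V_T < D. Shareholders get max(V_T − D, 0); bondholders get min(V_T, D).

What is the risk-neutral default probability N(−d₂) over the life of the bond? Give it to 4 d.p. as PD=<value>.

d₁ = [ln(V₀/D) + (r + σ²/2)T] / (σ√T)
   = [ln(589.6961/327.9139) + (0.0254 + 0.5·0.5409²)·3.8258] / (0.5409·√3.8258)
   = [0.586856 + 0.656838] / 1.057982 = 1.175535
d₂ = d₁ − σ√T = 1.175535 − 1.057982 = 0.117553
risk-neutral PD = N(−d₂) = N(-0.117553) = 0.453211

PD=0.4532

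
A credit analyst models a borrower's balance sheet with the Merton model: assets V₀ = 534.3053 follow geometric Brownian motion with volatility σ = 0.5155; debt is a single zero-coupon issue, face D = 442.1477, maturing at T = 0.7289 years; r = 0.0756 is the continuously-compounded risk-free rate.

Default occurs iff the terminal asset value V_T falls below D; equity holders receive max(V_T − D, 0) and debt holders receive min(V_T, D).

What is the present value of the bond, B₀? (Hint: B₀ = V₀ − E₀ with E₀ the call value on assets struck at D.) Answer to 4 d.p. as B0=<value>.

B0=381.2016

d₁ = [ln(V₀/D) + (r + σ²/2)T] / (σ√T)
   = [ln(534.3053/442.1477) + (0.0756 + 0.5·0.5155²)·0.7289] / (0.5155·√0.7289)
   = [0.189323 + 0.151954] / 0.440111 = 0.775434
d₂ = d₁ − σ√T = 0.775434 − 0.440111 = 0.335322
N(d₁) = 0.780958,  N(d₂) = 0.631309,  e^(−rT) = 0.946386
E₀ = V₀·N(d₁) − D·e^(−rT)·N(d₂)
   = 534.3053·0.780958 − 442.1477·0.946386·0.631309 = 153.103722
B₀ = V₀ − E₀ = 534.3053 − 153.103722 = 381.201578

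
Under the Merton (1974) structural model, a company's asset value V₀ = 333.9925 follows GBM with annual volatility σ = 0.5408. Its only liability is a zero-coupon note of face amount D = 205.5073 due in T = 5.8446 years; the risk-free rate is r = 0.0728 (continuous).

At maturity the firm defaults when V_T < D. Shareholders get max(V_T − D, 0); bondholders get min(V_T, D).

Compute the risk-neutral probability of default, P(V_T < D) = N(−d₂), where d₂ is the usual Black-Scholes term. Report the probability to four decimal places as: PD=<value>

d₁ = [ln(V₀/D) + (r + σ²/2)T] / (σ√T)
   = [ln(333.9925/205.5073) + (0.0728 + 0.5·0.5408²)·5.8446] / (0.5408·√5.8446)
   = [0.485637 + 1.280156] / 1.307417 = 1.350597
d₂ = d₁ − σ√T = 1.350597 − 1.307417 = 0.043180
risk-neutral PD = N(−d₂) = N(-0.043180) = 0.482779

PD=0.4828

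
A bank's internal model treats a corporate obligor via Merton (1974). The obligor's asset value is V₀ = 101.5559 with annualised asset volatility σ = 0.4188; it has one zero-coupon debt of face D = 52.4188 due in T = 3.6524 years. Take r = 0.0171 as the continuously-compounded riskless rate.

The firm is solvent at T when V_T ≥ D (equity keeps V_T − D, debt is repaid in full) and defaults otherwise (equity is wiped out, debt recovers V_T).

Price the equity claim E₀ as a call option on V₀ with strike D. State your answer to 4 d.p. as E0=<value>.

d₁ = [ln(V₀/D) + (r + σ²/2)T] / (σ√T)
   = [ln(101.5559/52.4188) + (0.0171 + 0.5·0.4188²)·3.6524] / (0.4188·√3.6524)
   = [0.661344 + 0.382760] / 0.800379 = 1.304511
d₂ = d₁ − σ√T = 1.304511 − 0.800379 = 0.504132
N(d₁) = 0.903970,  N(d₂) = 0.692916,  e^(−rT) = 0.939454
E₀ = V₀·N(d₁) − D·e^(−rT)·N(d₂)
   = 101.5559·0.903970 − 52.4188·0.939454·0.692916 = 57.680840

E0=57.6808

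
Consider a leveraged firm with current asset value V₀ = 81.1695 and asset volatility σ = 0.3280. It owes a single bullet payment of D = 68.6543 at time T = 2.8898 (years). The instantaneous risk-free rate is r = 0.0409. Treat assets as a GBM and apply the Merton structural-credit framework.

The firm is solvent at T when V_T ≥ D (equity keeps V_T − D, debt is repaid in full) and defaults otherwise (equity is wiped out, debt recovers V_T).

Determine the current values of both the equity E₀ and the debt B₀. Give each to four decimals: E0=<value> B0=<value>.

E0=27.6311 B0=53.5384

d₁ = [ln(V₀/D) + (r + σ²/2)T] / (σ√T)
   = [ln(81.1695/68.6543) + (0.0409 + 0.5·0.3280²)·2.8898] / (0.3280·√2.8898)
   = [0.167456 + 0.273641] / 0.557581 = 0.791090
d₂ = d₁ − σ√T = 0.791090 − 0.557581 = 0.233510
N(d₁) = 0.785554,  N(d₂) = 0.592317,  e^(−rT) = 0.888525
E₀ = V₀·N(d₁) − D·e^(−rT)·N(d₂)
   = 81.1695·0.785554 − 68.6543·0.888525·0.592317 = 27.631091
B₀ = V₀ − E₀ = 81.1695 − 27.631091 = 53.538409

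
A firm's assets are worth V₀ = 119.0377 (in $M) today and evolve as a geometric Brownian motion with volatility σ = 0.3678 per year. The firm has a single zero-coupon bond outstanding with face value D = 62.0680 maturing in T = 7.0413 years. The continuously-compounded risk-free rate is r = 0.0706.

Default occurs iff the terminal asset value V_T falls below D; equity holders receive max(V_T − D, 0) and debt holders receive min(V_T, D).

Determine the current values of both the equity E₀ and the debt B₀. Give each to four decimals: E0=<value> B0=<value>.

d₁ = [ln(V₀/D) + (r + σ²/2)T] / (σ√T)
   = [ln(119.0377/62.0680) + (0.0706 + 0.5·0.3678²)·7.0413] / (0.3678·√7.0413)
   = [0.651210 + 0.973378] / 0.975974 = 1.664581
d₂ = d₁ − σ√T = 1.664581 − 0.975974 = 0.688608
N(d₁) = 0.952002,  N(d₂) = 0.754465,  e^(−rT) = 0.608283
E₀ = V₀·N(d₁) − D·e^(−rT)·N(d₂)
   = 119.0377·0.952002 − 62.0680·0.608283·0.754465 = 84.839378
B₀ = V₀ − E₀ = 119.0377 − 84.839378 = 34.198322

E0=84.8394 B0=34.1983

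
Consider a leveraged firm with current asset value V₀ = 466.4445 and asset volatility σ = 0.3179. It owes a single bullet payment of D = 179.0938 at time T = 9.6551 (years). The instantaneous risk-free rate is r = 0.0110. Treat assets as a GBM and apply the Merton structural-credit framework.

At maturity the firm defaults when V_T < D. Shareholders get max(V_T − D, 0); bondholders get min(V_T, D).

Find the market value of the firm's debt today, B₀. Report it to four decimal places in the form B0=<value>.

B0=143.0705

d₁ = [ln(V₀/D) + (r + σ²/2)T] / (σ√T)
   = [ln(466.4445/179.0938) + (0.0110 + 0.5·0.3179²)·9.6551] / (0.3179·√9.6551)
   = [0.957229 + 0.594080] / 0.987800 = 1.570470
d₂ = d₁ − σ√T = 1.570470 − 0.987800 = 0.582670
N(d₁) = 0.941847,  N(d₂) = 0.719942,  e^(−rT) = 0.899239
E₀ = V₀·N(d₁) − D·e^(−rT)·N(d₂)
   = 466.4445·0.941847 − 179.0938·0.899239·0.719942 = 323.373991
B₀ = V₀ − E₀ = 466.4445 − 323.373991 = 143.070509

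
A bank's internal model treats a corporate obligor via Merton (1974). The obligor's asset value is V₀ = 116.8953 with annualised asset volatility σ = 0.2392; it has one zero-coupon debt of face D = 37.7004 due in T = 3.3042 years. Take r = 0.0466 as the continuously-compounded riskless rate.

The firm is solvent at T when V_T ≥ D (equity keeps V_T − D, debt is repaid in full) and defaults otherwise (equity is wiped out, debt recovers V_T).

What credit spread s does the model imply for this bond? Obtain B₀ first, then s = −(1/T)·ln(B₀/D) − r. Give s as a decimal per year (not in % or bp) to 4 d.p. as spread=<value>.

d₁ = [ln(V₀/D) + (r + σ²/2)T] / (σ√T)
   = [ln(116.8953/37.7004) + (0.0466 + 0.5·0.2392²)·3.3042] / (0.2392·√3.3042)
   = [1.131608 + 0.248503] / 0.434805 = 3.174094
d₂ = d₁ − σ√T = 3.174094 − 0.434805 = 2.739289
N(d₁) = 0.999248,  N(d₂) = 0.996921,  e^(−rT) = 0.857293
E₀ = V₀·N(d₁) − D·e^(−rT)·N(d₂)
   = 116.8953·0.999248 − 37.7004·0.857293·0.996921 = 84.586669
B₀ = V₀ − E₀ = 116.8953 − 84.586669 = 32.308631
spread = −(1/T)·ln(B₀/D) − r = −(1/3.3042)·ln(32.308631/37.7004) − 0.0466 = 0.00010913

spread=0.0001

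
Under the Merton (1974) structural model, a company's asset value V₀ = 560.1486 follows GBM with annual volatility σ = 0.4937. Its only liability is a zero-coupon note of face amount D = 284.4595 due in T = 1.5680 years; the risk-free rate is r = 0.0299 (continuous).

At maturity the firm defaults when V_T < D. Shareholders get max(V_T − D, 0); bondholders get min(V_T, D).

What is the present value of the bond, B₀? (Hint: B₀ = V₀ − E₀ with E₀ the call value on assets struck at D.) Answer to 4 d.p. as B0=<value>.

B0=257.5591

d₁ = [ln(V₀/D) + (r + σ²/2)T] / (σ√T)
   = [ln(560.1486/284.4595) + (0.0299 + 0.5·0.4937²)·1.5680] / (0.4937·√1.5680)
   = [0.677611 + 0.237975] / 0.618210 = 1.481028
d₂ = d₁ − σ√T = 1.481028 − 0.618210 = 0.862817
N(d₁) = 0.930700,  N(d₂) = 0.805881,  e^(−rT) = 0.954199
E₀ = V₀·N(d₁) − D·e^(−rT)·N(d₂)
   = 560.1486·0.930700 − 284.4595·0.954199·0.805881 = 302.589477
B₀ = V₀ − E₀ = 560.1486 − 302.589477 = 257.559123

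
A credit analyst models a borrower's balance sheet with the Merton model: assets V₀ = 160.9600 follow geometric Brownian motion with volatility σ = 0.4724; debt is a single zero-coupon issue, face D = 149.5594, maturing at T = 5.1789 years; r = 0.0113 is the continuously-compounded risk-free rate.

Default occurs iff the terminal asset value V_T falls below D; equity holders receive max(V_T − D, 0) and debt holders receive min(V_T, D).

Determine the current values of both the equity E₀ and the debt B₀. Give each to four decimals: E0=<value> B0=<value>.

E0=72.1491 B0=88.8109

d₁ = [ln(V₀/D) + (r + σ²/2)T] / (σ√T)
   = [ln(160.9600/149.5594) + (0.0113 + 0.5·0.4724²)·5.1789] / (0.4724·√5.1789)
   = [0.073462 + 0.636388] / 1.075050 = 0.660295
d₂ = d₁ − σ√T = 0.660295 − 1.075050 = -0.414755
N(d₁) = 0.745468,  N(d₂) = 0.339161,  e^(−rT) = 0.943158
E₀ = V₀·N(d₁) − D·e^(−rT)·N(d₂)
   = 160.9600·0.745468 − 149.5594·0.943158·0.339161 = 72.149120
B₀ = V₀ − E₀ = 160.9600 − 72.149120 = 88.810880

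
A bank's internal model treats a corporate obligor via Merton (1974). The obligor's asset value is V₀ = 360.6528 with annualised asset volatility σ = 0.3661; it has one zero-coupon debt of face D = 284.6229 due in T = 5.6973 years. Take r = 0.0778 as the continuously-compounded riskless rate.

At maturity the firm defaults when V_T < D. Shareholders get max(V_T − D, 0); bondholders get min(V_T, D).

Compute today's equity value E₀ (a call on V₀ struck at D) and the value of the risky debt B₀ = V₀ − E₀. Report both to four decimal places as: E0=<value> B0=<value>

E0=204.4439 B0=156.2089

d₁ = [ln(V₀/D) + (r + σ²/2)T] / (σ√T)
   = [ln(360.6528/284.6229) + (0.0778 + 0.5·0.3661²)·5.6973] / (0.3661·√5.6973)
   = [0.236751 + 0.825052] / 0.873845 = 1.215093
d₂ = d₁ − σ√T = 1.215093 − 0.873845 = 0.341249
N(d₁) = 0.887835,  N(d₂) = 0.633542,  e^(−rT) = 0.641947
E₀ = V₀·N(d₁) − D·e^(−rT)·N(d₂)
   = 360.6528·0.887835 − 284.6229·0.641947·0.633542 = 204.443933
B₀ = V₀ − E₀ = 360.6528 − 204.443933 = 156.208867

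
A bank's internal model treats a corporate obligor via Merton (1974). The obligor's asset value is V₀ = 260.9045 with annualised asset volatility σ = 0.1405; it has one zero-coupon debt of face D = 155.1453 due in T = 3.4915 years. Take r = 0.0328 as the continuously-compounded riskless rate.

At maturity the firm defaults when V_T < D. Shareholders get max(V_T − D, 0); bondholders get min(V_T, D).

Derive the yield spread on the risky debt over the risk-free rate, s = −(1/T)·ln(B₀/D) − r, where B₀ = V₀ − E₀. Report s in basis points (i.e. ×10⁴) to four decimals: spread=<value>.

spread=2.6576

d₁ = [ln(V₀/D) + (r + σ²/2)T] / (σ√T)
   = [ln(260.9045/155.1453) + (0.0328 + 0.5·0.1405²)·3.4915] / (0.1405·√3.4915)
   = [0.519792 + 0.148983] / 0.262532 = 2.547403
d₂ = d₁ − σ√T = 2.547403 − 0.262532 = 2.284871
N(d₁) = 0.994574,  N(d₂) = 0.988840,  e^(−rT) = 0.891793
E₀ = V₀·N(d₁) − D·e^(−rT)·N(d₂)
   = 260.9045·0.994574 − 155.1453·0.891793·0.988840 = 122.675327
B₀ = V₀ − E₀ = 260.9045 − 122.675327 = 138.229173
spread = −(1/T)·ln(B₀/D) − r = −(1/3.4915)·ln(138.229173/155.1453) − 0.0328 = 0.00026576
in basis points: 0.00026576 × 10⁴ = 2.6576 bp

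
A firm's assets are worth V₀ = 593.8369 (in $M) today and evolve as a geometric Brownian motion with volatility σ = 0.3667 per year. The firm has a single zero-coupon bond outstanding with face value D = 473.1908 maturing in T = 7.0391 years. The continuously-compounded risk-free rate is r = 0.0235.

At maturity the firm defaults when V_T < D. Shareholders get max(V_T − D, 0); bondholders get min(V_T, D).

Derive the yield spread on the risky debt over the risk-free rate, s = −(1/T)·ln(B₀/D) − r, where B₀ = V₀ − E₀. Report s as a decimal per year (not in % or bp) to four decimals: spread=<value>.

spread=0.0421

d₁ = [ln(V₀/D) + (r + σ²/2)T] / (σ√T)
   = [ln(593.8369/473.1908) + (0.0235 + 0.5·0.3667²)·7.0391] / (0.3667·√7.0391)
   = [0.227106 + 0.638689] / 0.972903 = 0.889909
d₂ = d₁ − σ√T = 0.889909 − 0.972903 = -0.082994
N(d₁) = 0.813243,  N(d₂) = 0.466928,  e^(−rT) = 0.847539
E₀ = V₀·N(d₁) − D·e^(−rT)·N(d₂)
   = 593.8369·0.813243 − 473.1908·0.847539·0.466928 = 295.673093
B₀ = V₀ − E₀ = 593.8369 − 295.673093 = 298.163807
spread = −(1/T)·ln(B₀/D) − r = −(1/7.0391)·ln(298.163807/473.1908) − 0.0235 = 0.04211289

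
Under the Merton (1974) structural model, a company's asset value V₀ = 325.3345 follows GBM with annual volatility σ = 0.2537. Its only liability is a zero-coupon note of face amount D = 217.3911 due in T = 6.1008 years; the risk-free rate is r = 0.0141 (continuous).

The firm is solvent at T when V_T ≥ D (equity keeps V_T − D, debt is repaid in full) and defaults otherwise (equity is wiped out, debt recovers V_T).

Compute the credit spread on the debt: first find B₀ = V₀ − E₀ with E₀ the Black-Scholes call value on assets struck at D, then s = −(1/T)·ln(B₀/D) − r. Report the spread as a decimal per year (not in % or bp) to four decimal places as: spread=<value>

spread=0.0167

d₁ = [ln(V₀/D) + (r + σ²/2)T] / (σ√T)
   = [ln(325.3345/217.3911) + (0.0141 + 0.5·0.2537²)·6.1008] / (0.2537·√6.1008)
   = [0.403156 + 0.282356] / 0.626634 = 1.093960
d₂ = d₁ − σ√T = 1.093960 − 0.626634 = 0.467326
N(d₁) = 0.863014,  N(d₂) = 0.679867,  e^(−rT) = 0.917575
E₀ = V₀·N(d₁) − D·e^(−rT)·N(d₂)
   = 325.3345·0.863014 − 217.3911·0.917575·0.679867 = 145.153378
B₀ = V₀ − E₀ = 325.3345 − 145.153378 = 180.181122
spread = −(1/T)·ln(B₀/D) − r = −(1/6.1008)·ln(180.181122/217.3911) − 0.0141 = 0.01667227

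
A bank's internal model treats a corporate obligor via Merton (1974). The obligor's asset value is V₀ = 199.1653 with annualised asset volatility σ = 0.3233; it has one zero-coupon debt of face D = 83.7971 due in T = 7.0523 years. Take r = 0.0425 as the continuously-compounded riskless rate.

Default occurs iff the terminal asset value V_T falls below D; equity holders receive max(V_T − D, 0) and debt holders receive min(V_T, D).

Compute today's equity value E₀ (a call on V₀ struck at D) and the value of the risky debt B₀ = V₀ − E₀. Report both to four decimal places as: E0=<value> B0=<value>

E0=140.6722 B0=58.4931

d₁ = [ln(V₀/D) + (r + σ²/2)T] / (σ√T)
   = [ln(199.1653/83.7971) + (0.0425 + 0.5·0.3233²)·7.0523] / (0.3233·√7.0523)
   = [0.865737 + 0.668286] / 0.858561 = 1.786737
d₂ = d₁ − σ√T = 1.786737 − 0.858561 = 0.928177
N(d₁) = 0.963010,  N(d₂) = 0.823342,  e^(−rT) = 0.741024
E₀ = V₀·N(d₁) − D·e^(−rT)·N(d₂)
   = 199.1653·0.963010 − 83.7971·0.741024·0.823342 = 140.672240
B₀ = V₀ − E₀ = 199.1653 − 140.672240 = 58.493060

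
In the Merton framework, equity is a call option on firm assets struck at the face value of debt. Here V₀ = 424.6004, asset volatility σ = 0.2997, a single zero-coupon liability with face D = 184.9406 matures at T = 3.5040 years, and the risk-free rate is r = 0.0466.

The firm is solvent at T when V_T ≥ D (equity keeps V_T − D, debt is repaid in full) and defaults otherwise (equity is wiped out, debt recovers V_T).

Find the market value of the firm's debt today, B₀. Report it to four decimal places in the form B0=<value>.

B0=154.9284

d₁ = [ln(V₀/D) + (r + σ²/2)T] / (σ√T)
   = [ln(424.6004/184.9406) + (0.0466 + 0.5·0.2997²)·3.5040] / (0.2997·√3.5040)
   = [0.831114 + 0.320651] / 0.561008 = 2.053029
d₂ = d₁ − σ√T = 2.053029 − 0.561008 = 1.492021
N(d₁) = 0.979965,  N(d₂) = 0.932153,  e^(−rT) = 0.849348
E₀ = V₀·N(d₁) − D·e^(−rT)·N(d₂)
   = 424.6004·0.979965 − 184.9406·0.849348·0.932153 = 269.671968
B₀ = V₀ − E₀ = 424.6004 − 269.671968 = 154.928432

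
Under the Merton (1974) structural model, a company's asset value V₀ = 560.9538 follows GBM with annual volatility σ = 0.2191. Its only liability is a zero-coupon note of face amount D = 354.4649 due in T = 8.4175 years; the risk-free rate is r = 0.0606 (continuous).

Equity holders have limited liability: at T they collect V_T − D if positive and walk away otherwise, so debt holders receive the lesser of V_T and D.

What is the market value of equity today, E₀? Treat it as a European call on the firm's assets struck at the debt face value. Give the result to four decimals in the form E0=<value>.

d₁ = [ln(V₀/D) + (r + σ²/2)T] / (σ√T)
   = [ln(560.9538/354.4649) + (0.0606 + 0.5·0.2191²)·8.4175] / (0.2191·√8.4175)
   = [0.459029 + 0.712141] / 0.635673 = 1.842409
d₂ = d₁ − σ√T = 1.842409 − 0.635673 = 1.206735
N(d₁) = 0.967292,  N(d₂) = 0.886233,  e^(−rT) = 0.600435
E₀ = V₀·N(d₁) − D·e^(−rT)·N(d₂)
   = 560.9538·0.967292 − 354.4649·0.600435·0.886233 = 353.986481

E0=353.9865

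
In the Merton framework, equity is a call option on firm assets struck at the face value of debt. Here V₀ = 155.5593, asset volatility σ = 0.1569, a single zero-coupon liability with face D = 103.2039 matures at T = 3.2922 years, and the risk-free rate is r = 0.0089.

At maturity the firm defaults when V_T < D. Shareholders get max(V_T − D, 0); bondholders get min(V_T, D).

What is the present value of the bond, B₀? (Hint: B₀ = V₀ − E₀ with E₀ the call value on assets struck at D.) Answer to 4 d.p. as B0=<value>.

d₁ = [ln(V₀/D) + (r + σ²/2)T] / (σ√T)
   = [ln(155.5593/103.2039) + (0.0089 + 0.5·0.1569²)·3.2922] / (0.1569·√3.2922)
   = [0.410320 + 0.069824] / 0.284686 = 1.686574
d₂ = d₁ − σ√T = 1.686574 − 0.284686 = 1.401888
N(d₁) = 0.954157,  N(d₂) = 0.919526,  e^(−rT) = 0.971125
E₀ = V₀·N(d₁) − D·e^(−rT)·N(d₂)
   = 155.5593·0.954157 − 103.2039·0.971125·0.919526 = 56.269659
B₀ = V₀ − E₀ = 155.5593 − 56.269659 = 99.289641

B0=99.2896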